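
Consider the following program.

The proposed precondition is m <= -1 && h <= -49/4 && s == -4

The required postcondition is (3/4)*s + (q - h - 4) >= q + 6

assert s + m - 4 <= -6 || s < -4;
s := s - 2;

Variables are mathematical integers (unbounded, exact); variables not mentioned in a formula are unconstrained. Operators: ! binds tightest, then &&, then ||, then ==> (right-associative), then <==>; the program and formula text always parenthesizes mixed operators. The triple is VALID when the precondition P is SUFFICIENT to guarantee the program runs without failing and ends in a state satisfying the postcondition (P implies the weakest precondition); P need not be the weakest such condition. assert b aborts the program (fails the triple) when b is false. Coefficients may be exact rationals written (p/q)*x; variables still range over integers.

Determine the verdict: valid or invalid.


Working backward. After the program, the postcondition (3/4)*s + (q - h - 4) >= q + 6 must hold; in canonical form it is (3/4)*s >= h + 10.
Before s := s - 2: (3/4)*s >= h + 23/2
Before assert s + m - 4 <= -6 || s < -4: (m + s <= -2 || s < -4) && (3/4)*s >= h + 23/2
The weakest precondition is (m + s <= -2 || s < -4) && (3/4)*s >= h + 23/2.
Check whether m <= -1 && h <= -49/4 && s == -4 implies it.
Countermodel: at the initial state h = -13, m = -1, s = -4, the precondition holds but the weakest precondition fails.
Answer: invalid


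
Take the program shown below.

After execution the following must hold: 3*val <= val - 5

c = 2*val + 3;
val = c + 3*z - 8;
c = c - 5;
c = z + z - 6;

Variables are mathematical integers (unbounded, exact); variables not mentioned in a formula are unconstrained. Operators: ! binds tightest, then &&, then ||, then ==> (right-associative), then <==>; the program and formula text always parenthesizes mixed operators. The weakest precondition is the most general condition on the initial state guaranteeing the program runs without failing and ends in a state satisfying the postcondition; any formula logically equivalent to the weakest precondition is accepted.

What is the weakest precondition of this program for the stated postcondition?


Working backward. After the program, the postcondition 3*val <= val - 5 must hold; in canonical form it is 2*val <= -5.
Before c := z + z - 6: 2*val <= -5
Before c := c - 5: 2*val <= -5
Before val := c + 3*z - 8: 2*c + 6*z <= 11
Before c := 2*val + 3: 4*val + 6*z <= 5
Answer: WP = 4*val + 6*z <= 5


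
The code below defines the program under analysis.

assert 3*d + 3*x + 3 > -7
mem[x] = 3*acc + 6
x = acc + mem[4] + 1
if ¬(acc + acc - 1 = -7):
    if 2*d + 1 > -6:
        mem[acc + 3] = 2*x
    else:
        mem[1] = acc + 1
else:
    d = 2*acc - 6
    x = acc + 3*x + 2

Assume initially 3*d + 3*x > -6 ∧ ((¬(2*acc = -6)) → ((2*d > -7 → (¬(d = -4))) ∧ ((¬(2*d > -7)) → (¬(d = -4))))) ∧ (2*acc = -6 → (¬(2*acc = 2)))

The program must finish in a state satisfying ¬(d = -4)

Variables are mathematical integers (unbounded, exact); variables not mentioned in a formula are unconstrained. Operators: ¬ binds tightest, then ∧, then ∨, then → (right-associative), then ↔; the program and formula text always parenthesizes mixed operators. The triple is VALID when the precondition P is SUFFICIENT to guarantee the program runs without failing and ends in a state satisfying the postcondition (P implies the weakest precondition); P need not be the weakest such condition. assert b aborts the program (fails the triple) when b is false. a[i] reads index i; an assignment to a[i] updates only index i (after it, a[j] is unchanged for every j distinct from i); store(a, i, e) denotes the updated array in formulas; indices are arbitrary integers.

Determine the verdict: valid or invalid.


Working backward. After the program, ¬(d = -4) must hold.
Then branch requires (2*d > -7 → (¬(d = -4))) ∧ ((¬(2*d > -7)) → (¬(d = -4))); else branch requires ¬(2*acc = 2).
Before the if: ((¬(2*acc = -6)) → ((2*d > -7 → (¬(d = -4))) ∧ ((¬(2*d > -7)) → (¬(d = -4))))) ∧ (2*acc = -6 → (¬(2*acc = 2)))
Before x := acc + mem[4] + 1: ((¬(2*acc = -6)) → ((2*d > -7 → (¬(d = -4))) ∧ ((¬(2*d > -7)) → (¬(d = -4))))) ∧ (2*acc = -6 → (¬(2*acc = 2)))
Before mem[x] := 3*acc + 6: ((¬(2*acc = -6)) → ((2*d > -7 → (¬(d = -4))) ∧ ((¬(2*d > -7)) → (¬(d = -4))))) ∧ (2*acc = -6 → (¬(2*acc = 2)))
Before assert 3*d + 3*x + 3 > -7: 3*d + 3*x > -10 ∧ ((¬(2*acc = -6)) → ((2*d > -7 → (¬(d = -4))) ∧ ((¬(2*d > -7)) → (¬(d = -4))))) ∧ (2*acc = -6 → (¬(2*acc = 2)))
The weakest precondition is 3*d + 3*x > -10 ∧ ((¬(2*acc = -6)) → ((2*d > -7 → (¬(d = -4))) ∧ ((¬(2*d > -7)) → (¬(d = -4))))) ∧ (2*acc = -6 → (¬(2*acc = 2))).
Check whether 3*d + 3*x > -6 ∧ ((¬(2*acc = -6)) → ((2*d > -7 → (¬(d = -4))) ∧ ((¬(2*d > -7)) → (¬(d = -4))))) ∧ (2*acc = -6 → (¬(2*acc = 2))) implies it.
Every state satisfying the precondition satisfies the weakest precondition: the implication holds.
Answer: valid


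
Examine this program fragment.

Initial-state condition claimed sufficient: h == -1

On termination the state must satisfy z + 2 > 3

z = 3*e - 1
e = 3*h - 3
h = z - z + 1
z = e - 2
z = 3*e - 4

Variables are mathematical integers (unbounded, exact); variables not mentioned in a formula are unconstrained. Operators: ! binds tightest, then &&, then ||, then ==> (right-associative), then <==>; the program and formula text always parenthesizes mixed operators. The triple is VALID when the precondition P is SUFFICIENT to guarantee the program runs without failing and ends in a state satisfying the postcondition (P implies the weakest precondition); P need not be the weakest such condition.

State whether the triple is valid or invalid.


Working backward. After the program, the postcondition z + 2 > 3 must hold; in canonical form it is z > 1.
Before z := 3*e - 4: 3*e > 5
Before z := e - 2: 3*e > 5
Before h := z - z + 1: 3*e > 5
Before e := 3*h - 3: 9*h > 14
Before z := 3*e - 1: 9*h > 14
The weakest precondition is 9*h > 14.
Check whether h == -1 implies it.
Countermodel: at the initial state h = -1, the precondition holds but the weakest precondition fails.
Answer: invalid


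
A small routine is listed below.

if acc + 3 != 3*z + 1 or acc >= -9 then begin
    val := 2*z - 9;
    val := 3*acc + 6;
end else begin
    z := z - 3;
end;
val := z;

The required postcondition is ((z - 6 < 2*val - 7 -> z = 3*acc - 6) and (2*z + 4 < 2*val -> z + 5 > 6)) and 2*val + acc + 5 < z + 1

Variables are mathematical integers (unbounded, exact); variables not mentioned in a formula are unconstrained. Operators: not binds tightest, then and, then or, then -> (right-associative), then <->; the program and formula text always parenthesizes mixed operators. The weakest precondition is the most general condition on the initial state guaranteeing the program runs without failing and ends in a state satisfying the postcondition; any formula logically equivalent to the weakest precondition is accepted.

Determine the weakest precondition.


Working backward. After the program, the postcondition ((z - 6 < 2*val - 7 -> z = 3*acc - 6) and (2*z + 4 < 2*val -> z + 5 > 6)) and 2*val + acc + 5 < z + 1 must hold; in canonical form it is (z < 2*val - 1 -> z = 3*acc - 6) and (2*z < 2*val - 4 -> z > 1) and acc + 2*val < z - 4.
Before val := z: (z > 1 -> z = 3*acc - 6) and acc + z < -4
Then branch requires (z > 1 -> z = 3*acc - 6) and acc + z < -4; else branch requires (z > 4 -> z = 3*acc - 3) and acc + z < -1.
Before the if: ((acc != 3*z - 2 or acc >= -9) -> ((z > 1 -> z = 3*acc - 6) and acc + z < -4)) and ((not (acc != 3*z - 2 or acc >= -9)) -> ((z > 4 -> z = 3*acc - 3) and acc + z < -1))
Answer: WP = ((acc != 3*z - 2 or acc >= -9) -> ((z > 1 -> z = 3*acc - 6) and acc + z < -4)) and ((not (acc != 3*z - 2 or acc >= -9)) -> ((z > 4 -> z = 3*acc - 3) and acc + z < -1))


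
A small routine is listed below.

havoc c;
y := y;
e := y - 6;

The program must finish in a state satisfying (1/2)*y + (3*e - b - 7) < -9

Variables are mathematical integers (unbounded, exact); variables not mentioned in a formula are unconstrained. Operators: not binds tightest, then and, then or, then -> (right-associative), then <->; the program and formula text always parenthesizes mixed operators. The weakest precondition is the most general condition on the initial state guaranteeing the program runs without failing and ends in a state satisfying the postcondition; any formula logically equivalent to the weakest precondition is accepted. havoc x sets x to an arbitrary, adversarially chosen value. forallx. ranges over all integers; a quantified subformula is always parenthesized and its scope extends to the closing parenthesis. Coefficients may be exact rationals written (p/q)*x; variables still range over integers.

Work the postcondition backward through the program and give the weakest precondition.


Working backward. After the program, the postcondition (1/2)*y + (3*e - b - 7) < -9 must hold; in canonical form it is 3*e + (1/2)*y < b - 2.
Before e := y - 6: (7/2)*y < b + 16
Before y := y: (7/2)*y < b + 16
Before havoc c: (7/2)*y < b + 16
Answer: WP = (7/2)*y < b + 16


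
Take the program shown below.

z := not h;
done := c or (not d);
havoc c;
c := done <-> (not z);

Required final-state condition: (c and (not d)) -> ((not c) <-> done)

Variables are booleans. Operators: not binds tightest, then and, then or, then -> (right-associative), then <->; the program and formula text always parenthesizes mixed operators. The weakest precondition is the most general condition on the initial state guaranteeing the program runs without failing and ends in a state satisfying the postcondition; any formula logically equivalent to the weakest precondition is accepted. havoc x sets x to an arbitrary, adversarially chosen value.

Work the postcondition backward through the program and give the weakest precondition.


Working backward. After the program, (c and (not d)) -> ((not c) <-> done) must hold.
Before c := done <-> (not z): ((done <-> (not z)) and (not d)) -> ((not (done <-> (not z))) <-> done)
Before havoc c: ((done <-> (not z)) and (not d)) -> ((not (done <-> (not z))) <-> done)
Before done := c or (not d): (((c or (not d)) <-> (not z)) and (not d)) -> ((not ((c or (not d)) <-> (not z))) <-> (c or (not d)))
Before z := not h: (((c or (not d)) <-> h) and (not d)) -> ((not ((c or (not d)) <-> h)) <-> (c or (not d)))
Answer: WP = (((c or (not d)) <-> h) and (not d)) -> ((not ((c or (not d)) <-> h)) <-> (c or (not d)))


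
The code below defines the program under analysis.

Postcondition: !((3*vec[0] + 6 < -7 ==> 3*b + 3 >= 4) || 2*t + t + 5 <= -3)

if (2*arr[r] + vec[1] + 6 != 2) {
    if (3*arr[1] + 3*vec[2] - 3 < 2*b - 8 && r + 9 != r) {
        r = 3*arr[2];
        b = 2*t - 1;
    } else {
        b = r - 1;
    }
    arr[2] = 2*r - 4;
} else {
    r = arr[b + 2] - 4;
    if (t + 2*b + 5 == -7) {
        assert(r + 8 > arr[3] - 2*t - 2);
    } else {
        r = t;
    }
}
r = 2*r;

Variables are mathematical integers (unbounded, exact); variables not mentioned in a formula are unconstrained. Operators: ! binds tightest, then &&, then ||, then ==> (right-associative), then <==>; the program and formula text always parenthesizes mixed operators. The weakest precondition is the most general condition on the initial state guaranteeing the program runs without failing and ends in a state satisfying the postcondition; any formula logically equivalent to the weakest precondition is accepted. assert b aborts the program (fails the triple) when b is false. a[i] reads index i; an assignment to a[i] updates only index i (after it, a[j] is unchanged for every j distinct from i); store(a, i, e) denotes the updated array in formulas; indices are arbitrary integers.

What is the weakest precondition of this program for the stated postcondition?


Working backward. After the program, the postcondition !((3*vec[0] + 6 < -7 ==> 3*b + 3 >= 4) || 2*t + t + 5 <= -3) must hold; in canonical form it is !((3*vec[0] < -13 ==> 3*b >= 1) || 3*t <= -8).
Before r := 2*r: !((3*vec[0] < -13 ==> 3*b >= 1) || 3*t <= -8)
Then branch requires (3*arr[1] + 3*vec[2] < 2*b - 5 ==> (!((3*vec[0] < -13 ==> 6*t >= 4) || 3*t <= -8))) && ((!(3*arr[1] + 3*vec[2] < 2*b - 5)) ==> (!((3*vec[0] < -13 ==> 3*r >= 4) || 3*t <= -8))); else branch requires (2*b + t == -12 ==> (arr[b + 2] + 2*t > arr[3] - 6 && (!((3*vec[0] < -13 ==> 3*b >= 1) || 3*t <= -8)))) && ((!(2*b + t == -12)) ==> (!((3*vec[0] < -13 ==> 3*b >= 1) || 3*t <= -8))).
Before the if: (2*arr[r] + vec[1] != -4 ==> ((3*arr[1] + 3*vec[2] < 2*b - 5 ==> (!((3*vec[0] < -13 ==> 6*t >= 4) || 3*t <= -8))) && ((!(3*arr[1] + 3*vec[2] < 2*b - 5)) ==> (!((3*vec[0] < -13 ==> 3*r >= 4) || 3*t <= -8))))) && ((!(2*arr[r] + vec[1] != -4)) ==> ((2*b + t == -12 ==> (arr[b + 2] + 2*t > arr[3] - 6 && (!((3*vec[0] < -13 ==> 3*b >= 1) || 3*t <= -8)))) && ((!(2*b + t == -12)) ==> (!((3*vec[0] < -13 ==> 3*b >= 1) || 3*t <= -8)))))
Answer: WP = (2*arr[r] + vec[1] != -4 ==> ((3*arr[1] + 3*vec[2] < 2*b - 5 ==> (!((3*vec[0] < -13 ==> 6*t >= 4) || 3*t <= -8))) && ((!(3*arr[1] + 3*vec[2] < 2*b - 5)) ==> (!((3*vec[0] < -13 ==> 3*r >= 4) || 3*t <= -8))))) && ((!(2*arr[r] + vec[1] != -4)) ==> ((2*b + t == -12 ==> (arr[b + 2] + 2*t > arr[3] - 6 && (!((3*vec[0] < -13 ==> 3*b >= 1) || 3*t <= -8)))) && ((!(2*b + t == -12)) ==> (!((3*vec[0] < -13 ==> 3*b >= 1) || 3*t <= -8)))))


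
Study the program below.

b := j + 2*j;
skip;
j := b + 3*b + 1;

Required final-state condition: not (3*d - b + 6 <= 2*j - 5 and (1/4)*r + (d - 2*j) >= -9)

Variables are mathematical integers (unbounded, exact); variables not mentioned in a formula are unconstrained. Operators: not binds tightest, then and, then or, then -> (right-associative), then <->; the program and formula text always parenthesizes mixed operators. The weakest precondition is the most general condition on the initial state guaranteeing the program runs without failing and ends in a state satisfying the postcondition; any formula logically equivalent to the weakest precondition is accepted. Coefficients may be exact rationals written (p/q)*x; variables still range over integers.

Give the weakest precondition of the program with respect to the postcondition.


Working backward. After the program, the postcondition not (3*d - b + 6 <= 2*j - 5 and (1/4)*r + (d - 2*j) >= -9) must hold; in canonical form it is not (3*d <= b + 2*j - 11 and d + (1/4)*r >= 2*j - 9).
Before j := b + 3*b + 1: not (3*d <= 9*b - 9 and d + (1/4)*r >= 8*b - 7)
Before skip: not (3*d <= 9*b - 9 and d + (1/4)*r >= 8*b - 7)
Before b := j + 2*j: not (3*d <= 27*j - 9 and d + (1/4)*r >= 24*j - 7)
Answer: WP = not (3*d <= 27*j - 9 and d + (1/4)*r >= 24*j - 7)


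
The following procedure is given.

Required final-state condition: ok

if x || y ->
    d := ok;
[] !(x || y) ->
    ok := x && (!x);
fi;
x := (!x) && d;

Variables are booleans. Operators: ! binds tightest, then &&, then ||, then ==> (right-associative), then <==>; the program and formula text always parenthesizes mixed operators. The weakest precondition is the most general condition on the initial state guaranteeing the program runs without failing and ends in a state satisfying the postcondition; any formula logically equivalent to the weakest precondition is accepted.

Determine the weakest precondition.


Working backward. After the program, ok must hold.
Before x := (!x) && d: ok
Then branch requires ok; else branch requires false.
Before the if: ((x || y) ==> ok) && (x || y)
Answer: WP = ((x || y) ==> ok) && (x || y)


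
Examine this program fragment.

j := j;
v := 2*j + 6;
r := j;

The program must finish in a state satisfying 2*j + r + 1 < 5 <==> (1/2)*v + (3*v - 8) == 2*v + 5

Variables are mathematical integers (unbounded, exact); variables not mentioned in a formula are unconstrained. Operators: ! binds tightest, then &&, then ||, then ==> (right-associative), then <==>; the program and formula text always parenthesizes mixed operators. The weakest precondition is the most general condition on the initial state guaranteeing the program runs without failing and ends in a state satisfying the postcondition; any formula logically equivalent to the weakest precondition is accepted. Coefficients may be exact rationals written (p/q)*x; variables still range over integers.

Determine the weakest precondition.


Working backward. After the program, the postcondition 2*j + r + 1 < 5 <==> (1/2)*v + (3*v - 8) == 2*v + 5 must hold; in canonical form it is 2*j + r < 4 <==> (3/2)*v == 13.
Before r := j: 3*j < 4 <==> (3/2)*v == 13
Before v := 2*j + 6: 3*j < 4 <==> 3*j == 4
Before j := j: 3*j < 4 <==> 3*j == 4
Answer: WP = 3*j < 4 <==> 3*j == 4


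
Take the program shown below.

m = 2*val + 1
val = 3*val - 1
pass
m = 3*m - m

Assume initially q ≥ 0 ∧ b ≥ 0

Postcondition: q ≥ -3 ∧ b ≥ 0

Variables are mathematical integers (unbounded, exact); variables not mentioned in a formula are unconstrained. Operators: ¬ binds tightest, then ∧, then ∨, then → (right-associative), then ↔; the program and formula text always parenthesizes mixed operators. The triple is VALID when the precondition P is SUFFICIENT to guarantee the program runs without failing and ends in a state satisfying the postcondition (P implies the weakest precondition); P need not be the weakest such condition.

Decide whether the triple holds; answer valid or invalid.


Working backward. After the program, q ≥ -3 ∧ b ≥ 0 must hold.
Before m := 3*m - m: q ≥ -3 ∧ b ≥ 0
Before skip: q ≥ -3 ∧ b ≥ 0
Before val := 3*val - 1: q ≥ -3 ∧ b ≥ 0
Before m := 2*val + 1: q ≥ -3 ∧ b ≥ 0
The weakest precondition is q ≥ -3 ∧ b ≥ 0.
Check whether q ≥ 0 ∧ b ≥ 0 implies it.
Every state satisfying the precondition satisfies the weakest precondition: the implication holds.
Answer: valid


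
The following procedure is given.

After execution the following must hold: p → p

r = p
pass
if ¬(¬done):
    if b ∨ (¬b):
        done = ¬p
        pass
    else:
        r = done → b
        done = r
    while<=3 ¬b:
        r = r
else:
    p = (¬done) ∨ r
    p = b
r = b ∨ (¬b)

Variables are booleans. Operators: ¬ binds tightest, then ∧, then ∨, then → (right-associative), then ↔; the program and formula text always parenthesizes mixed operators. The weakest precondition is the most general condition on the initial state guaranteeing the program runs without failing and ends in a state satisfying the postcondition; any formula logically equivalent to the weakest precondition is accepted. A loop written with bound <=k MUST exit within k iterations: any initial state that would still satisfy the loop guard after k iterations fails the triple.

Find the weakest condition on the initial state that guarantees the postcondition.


Working backward. After the program, the postcondition p → p must hold; in canonical form it is true.
Before r := b ∨ (¬b): true
Then branch requires (¬b) → ((¬b) → ((¬b) → b)); else branch requires true.
Before the if: done → ((¬b) → ((¬b) → ((¬b) → b)))
Before skip: done → ((¬b) → ((¬b) → ((¬b) → b)))
Before r := p: done → ((¬b) → ((¬b) → ((¬b) → b)))
Answer: WP = done → ((¬b) → ((¬b) → ((¬b) → b)))


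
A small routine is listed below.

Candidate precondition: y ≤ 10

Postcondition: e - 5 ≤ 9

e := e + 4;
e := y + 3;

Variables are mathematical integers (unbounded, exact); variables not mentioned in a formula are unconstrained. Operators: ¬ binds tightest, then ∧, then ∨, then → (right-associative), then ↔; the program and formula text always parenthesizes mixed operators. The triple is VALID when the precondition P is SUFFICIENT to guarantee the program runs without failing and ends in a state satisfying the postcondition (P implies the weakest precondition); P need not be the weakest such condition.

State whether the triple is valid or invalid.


Working backward. After the program, the postcondition e - 5 ≤ 9 must hold; in canonical form it is e ≤ 14.
Before e := y + 3: y ≤ 11
Before e := e + 4: y ≤ 11
The weakest precondition is y ≤ 11.
Check whether y ≤ 10 implies it.
Every state satisfying the precondition satisfies the weakest precondition: the implication holds.
Answer: valid


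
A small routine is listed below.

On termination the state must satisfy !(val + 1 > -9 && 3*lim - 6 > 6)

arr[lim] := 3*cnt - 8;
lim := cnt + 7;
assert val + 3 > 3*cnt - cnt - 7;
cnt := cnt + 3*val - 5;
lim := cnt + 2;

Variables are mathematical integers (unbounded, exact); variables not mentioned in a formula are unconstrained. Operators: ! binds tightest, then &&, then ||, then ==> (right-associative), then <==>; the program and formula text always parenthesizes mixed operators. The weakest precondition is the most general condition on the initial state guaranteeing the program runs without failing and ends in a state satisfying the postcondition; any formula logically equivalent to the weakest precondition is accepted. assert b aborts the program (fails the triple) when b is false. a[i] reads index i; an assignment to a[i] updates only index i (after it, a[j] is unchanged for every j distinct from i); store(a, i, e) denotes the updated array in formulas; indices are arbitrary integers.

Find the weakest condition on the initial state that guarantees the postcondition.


Working backward. After the program, the postcondition !(val + 1 > -9 && 3*lim - 6 > 6) must hold; in canonical form it is !(val > -10 && 3*lim > 12).
Before lim := cnt + 2: !(val > -10 && 3*cnt > 6)
Before cnt := cnt + 3*val - 5: !(val > -10 && 3*cnt + 9*val > 21)
Before assert val + 3 > 3*cnt - cnt - 7: val > 2*cnt - 10 && (!(val > -10 && 3*cnt + 9*val > 21))
Before lim := cnt + 7: val > 2*cnt - 10 && (!(val > -10 && 3*cnt + 9*val > 21))
Before arr[lim] := 3*cnt - 8: val > 2*cnt - 10 && (!(val > -10 && 3*cnt + 9*val > 21))
Answer: WP = val > 2*cnt - 10 && (!(val > -10 && 3*cnt + 9*val > 21))


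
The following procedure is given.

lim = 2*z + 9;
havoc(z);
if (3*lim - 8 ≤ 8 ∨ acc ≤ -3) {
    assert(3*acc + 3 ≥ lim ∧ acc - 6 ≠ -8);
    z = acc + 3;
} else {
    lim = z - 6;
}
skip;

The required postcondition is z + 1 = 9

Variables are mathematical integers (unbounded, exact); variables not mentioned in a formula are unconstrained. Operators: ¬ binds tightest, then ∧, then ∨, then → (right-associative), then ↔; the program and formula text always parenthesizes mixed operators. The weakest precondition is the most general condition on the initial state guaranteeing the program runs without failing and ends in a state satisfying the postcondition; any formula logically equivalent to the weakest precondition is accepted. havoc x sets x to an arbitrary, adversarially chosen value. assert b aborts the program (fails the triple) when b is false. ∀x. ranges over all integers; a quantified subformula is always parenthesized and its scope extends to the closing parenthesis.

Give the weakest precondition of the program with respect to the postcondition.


Working backward. After the program, the postcondition z + 1 = 9 must hold; in canonical form it is z = 8.
Before skip: z = 8
Then branch requires 3*acc ≥ lim - 3 ∧ acc ≠ -2 ∧ acc = 5; else branch requires z = 8.
Before the if: ((3*lim ≤ 16 ∨ acc ≤ -3) → (3*acc ≥ lim - 3 ∧ acc ≠ -2 ∧ acc = 5)) ∧ ((¬(3*lim ≤ 16 ∨ acc ≤ -3)) → z = 8)
Before havoc z: ∀z_1. (((3*lim ≤ 16 ∨ acc ≤ -3) → (3*acc ≥ lim - 3 ∧ acc ≠ -2 ∧ acc = 5)) ∧ ((¬(3*lim ≤ 16 ∨ acc ≤ -3)) → z_1 = 8))
Before lim := 2*z + 9: ∀z_1. (((6*z ≤ -11 ∨ acc ≤ -3) → (3*acc ≥ 2*z + 6 ∧ acc ≠ -2 ∧ acc = 5)) ∧ ((¬(6*z ≤ -11 ∨ acc ≤ -3)) → z_1 = 8))
Answer: WP = ∀z_1. (((6*z ≤ -11 ∨ acc ≤ -3) → (3*acc ≥ 2*z + 6 ∧ acc ≠ -2 ∧ acc = 5)) ∧ ((¬(6*z ≤ -11 ∨ acc ≤ -3)) → z_1 = 8))


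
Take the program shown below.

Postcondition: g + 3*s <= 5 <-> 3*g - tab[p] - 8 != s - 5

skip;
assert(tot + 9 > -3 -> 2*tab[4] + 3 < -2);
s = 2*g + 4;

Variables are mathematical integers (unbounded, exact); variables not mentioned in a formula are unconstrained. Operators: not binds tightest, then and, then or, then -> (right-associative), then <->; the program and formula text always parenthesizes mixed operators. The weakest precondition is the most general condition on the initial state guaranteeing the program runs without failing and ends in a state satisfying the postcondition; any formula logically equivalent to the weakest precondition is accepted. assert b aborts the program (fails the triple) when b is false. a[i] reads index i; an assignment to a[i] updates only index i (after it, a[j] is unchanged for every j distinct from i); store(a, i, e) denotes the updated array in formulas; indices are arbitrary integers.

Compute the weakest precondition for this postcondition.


Working backward. After the program, the postcondition g + 3*s <= 5 <-> 3*g - tab[p] - 8 != s - 5 must hold; in canonical form it is g + 3*s <= 5 <-> 3*g != tab[p] + s + 3.
Before s := 2*g + 4: 7*g <= -7 <-> g != tab[p] + 7
Before assert tot + 9 > -3 -> 2*tab[4] + 3 < -2: (tot > -12 -> 2*tab[4] < -5) and (7*g <= -7 <-> g != tab[p] + 7)
Before skip: (tot > -12 -> 2*tab[4] < -5) and (7*g <= -7 <-> g != tab[p] + 7)
Answer: WP = (tot > -12 -> 2*tab[4] < -5) and (7*g <= -7 <-> g != tab[p] + 7)


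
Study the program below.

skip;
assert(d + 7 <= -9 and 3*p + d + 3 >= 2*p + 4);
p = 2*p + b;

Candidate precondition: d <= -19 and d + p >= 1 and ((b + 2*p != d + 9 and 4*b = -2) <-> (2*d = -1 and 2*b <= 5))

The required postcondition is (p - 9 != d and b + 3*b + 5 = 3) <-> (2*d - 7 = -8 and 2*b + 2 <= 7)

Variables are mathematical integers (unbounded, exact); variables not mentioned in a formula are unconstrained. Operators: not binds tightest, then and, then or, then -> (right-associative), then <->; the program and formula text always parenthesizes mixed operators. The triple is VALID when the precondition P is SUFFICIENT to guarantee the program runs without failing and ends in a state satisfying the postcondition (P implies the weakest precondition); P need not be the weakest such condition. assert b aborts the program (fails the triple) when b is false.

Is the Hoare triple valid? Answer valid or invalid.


Working backward. After the program, the postcondition (p - 9 != d and b + 3*b + 5 = 3) <-> (2*d - 7 = -8 and 2*b + 2 <= 7) must hold; in canonical form it is (p != d + 9 and 4*b = -2) <-> (2*d = -1 and 2*b <= 5).
Before p := 2*p + b: (b + 2*p != d + 9 and 4*b = -2) <-> (2*d = -1 and 2*b <= 5)
Before assert d + 7 <= -9 and 3*p + d + 3 >= 2*p + 4: d <= -16 and d + p >= 1 and ((b + 2*p != d + 9 and 4*b = -2) <-> (2*d = -1 and 2*b <= 5))
Before skip: d <= -16 and d + p >= 1 and ((b + 2*p != d + 9 and 4*b = -2) <-> (2*d = -1 and 2*b <= 5))
The weakest precondition is d <= -16 and d + p >= 1 and ((b + 2*p != d + 9 and 4*b = -2) <-> (2*d = -1 and 2*b <= 5)).
Check whether d <= -19 and d + p >= 1 and ((b + 2*p != d + 9 and 4*b = -2) <-> (2*d = -1 and 2*b <= 5)) implies it.
Every state satisfying the precondition satisfies the weakest precondition: the implication holds.
Answer: valid


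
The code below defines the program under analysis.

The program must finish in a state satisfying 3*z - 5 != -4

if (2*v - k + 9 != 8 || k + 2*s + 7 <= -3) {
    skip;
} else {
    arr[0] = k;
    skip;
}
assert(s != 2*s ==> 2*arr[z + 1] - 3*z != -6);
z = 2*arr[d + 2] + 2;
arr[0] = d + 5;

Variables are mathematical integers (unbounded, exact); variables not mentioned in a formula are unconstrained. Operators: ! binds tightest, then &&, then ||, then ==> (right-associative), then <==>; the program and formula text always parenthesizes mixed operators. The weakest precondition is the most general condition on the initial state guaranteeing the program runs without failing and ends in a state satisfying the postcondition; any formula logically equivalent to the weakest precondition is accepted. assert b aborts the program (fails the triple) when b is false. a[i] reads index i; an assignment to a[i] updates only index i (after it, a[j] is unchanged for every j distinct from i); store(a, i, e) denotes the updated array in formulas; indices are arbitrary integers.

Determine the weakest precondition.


Working backward. After the program, the postcondition 3*z - 5 != -4 must hold; in canonical form it is 3*z != 1.
Before arr[0] := d + 5: 3*z != 1
Before z := 2*arr[d + 2] + 2: 6*arr[d + 2] != -5
Before assert s != 2*s ==> 2*arr[z + 1] - 3*z != -6: (s != 0 ==> 2*arr[z + 1] != 3*z - 6) && 6*arr[d + 2] != -5
Then branch requires (s != 0 ==> 2*arr[z + 1] != 3*z - 6) && 6*arr[d + 2] != -5; else branch requires (s != 0 ==> 2*store(arr, 0, k)[z + 1] != 3*z - 6) && 6*store(arr, 0, k)[d + 2] != -5.
Before the if: ((2*v != k - 1 || k + 2*s <= -10) ==> ((s != 0 ==> 2*arr[z + 1] != 3*z - 6) && 6*arr[d + 2] != -5)) && ((!(2*v != k - 1 || k + 2*s <= -10)) ==> ((s != 0 ==> 2*store(arr, 0, k)[z + 1] != 3*z - 6) && 6*store(arr, 0, k)[d + 2] != -5))
Answer: WP = ((2*v != k - 1 || k + 2*s <= -10) ==> ((s != 0 ==> 2*arr[z + 1] != 3*z - 6) && 6*arr[d + 2] != -5)) && ((!(2*v != k - 1 || k + 2*s <= -10)) ==> ((s != 0 ==> 2*store(arr, 0, k)[z + 1] != 3*z - 6) && 6*store(arr, 0, k)[d + 2] != -5))


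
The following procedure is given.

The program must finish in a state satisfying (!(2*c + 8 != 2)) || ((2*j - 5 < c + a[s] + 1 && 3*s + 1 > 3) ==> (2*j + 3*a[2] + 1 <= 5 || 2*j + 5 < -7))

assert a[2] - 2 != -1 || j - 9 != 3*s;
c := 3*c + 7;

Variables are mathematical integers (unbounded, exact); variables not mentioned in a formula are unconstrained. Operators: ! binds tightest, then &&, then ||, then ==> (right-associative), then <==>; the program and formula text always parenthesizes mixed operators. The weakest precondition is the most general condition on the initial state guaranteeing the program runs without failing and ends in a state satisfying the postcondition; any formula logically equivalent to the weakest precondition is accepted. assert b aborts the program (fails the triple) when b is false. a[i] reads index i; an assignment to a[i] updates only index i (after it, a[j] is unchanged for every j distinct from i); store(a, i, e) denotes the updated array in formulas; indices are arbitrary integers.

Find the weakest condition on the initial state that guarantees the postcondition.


Working backward. After the program, the postcondition (!(2*c + 8 != 2)) || ((2*j - 5 < c + a[s] + 1 && 3*s + 1 > 3) ==> (2*j + 3*a[2] + 1 <= 5 || 2*j + 5 < -7)) must hold; in canonical form it is (!(2*c != -6)) || ((2*j < a[s] + c + 6 && 3*s > 2) ==> (3*a[2] + 2*j <= 4 || 2*j < -12)).
Before c := 3*c + 7: (!(6*c != -20)) || ((2*j < a[s] + 3*c + 13 && 3*s > 2) ==> (3*a[2] + 2*j <= 4 || 2*j < -12))
Before assert a[2] - 2 != -1 || j - 9 != 3*s: (a[2] != 1 || j != 3*s + 9) && ((!(6*c != -20)) || ((2*j < a[s] + 3*c + 13 && 3*s > 2) ==> (3*a[2] + 2*j <= 4 || 2*j < -12)))
Answer: WP = (a[2] != 1 || j != 3*s + 9) && ((!(6*c != -20)) || ((2*j < a[s] + 3*c + 13 && 3*s > 2) ==> (3*a[2] + 2*j <= 4 || 2*j < -12)))


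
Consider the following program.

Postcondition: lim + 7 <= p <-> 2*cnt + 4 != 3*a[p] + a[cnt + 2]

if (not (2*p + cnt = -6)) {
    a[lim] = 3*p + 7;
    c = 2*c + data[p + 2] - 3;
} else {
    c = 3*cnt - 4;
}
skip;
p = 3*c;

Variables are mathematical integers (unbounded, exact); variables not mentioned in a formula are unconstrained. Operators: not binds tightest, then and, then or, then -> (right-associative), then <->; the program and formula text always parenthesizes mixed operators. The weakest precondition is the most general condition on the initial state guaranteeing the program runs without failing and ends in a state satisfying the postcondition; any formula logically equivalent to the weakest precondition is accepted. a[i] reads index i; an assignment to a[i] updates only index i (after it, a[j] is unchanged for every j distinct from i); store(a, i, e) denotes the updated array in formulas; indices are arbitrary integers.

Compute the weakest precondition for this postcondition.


Working backward. After the program, the postcondition lim + 7 <= p <-> 2*cnt + 4 != 3*a[p] + a[cnt + 2] must hold; in canonical form it is lim <= p - 7 <-> 2*cnt != a[cnt + 2] + 3*a[p] - 4.
Before p := 3*c: lim <= 3*c - 7 <-> 2*cnt != a[cnt + 2] + 3*a[3*c] - 4
Before skip: lim <= 3*c - 7 <-> 2*cnt != a[cnt + 2] + 3*a[3*c] - 4
Then branch requires lim <= 3*data[p + 2] + 6*c - 16 <-> 2*cnt != store(a, lim, 3*p + 7)[cnt + 2] + 3*store(a, lim, 3*p + 7)[3*data[p + 2] + 6*c - 9] - 4; else branch requires lim <= 9*cnt - 19 <-> 2*cnt != a[cnt + 2] + 3*a[9*cnt - 12] - 4.
Before the if: ((not (cnt + 2*p = -6)) -> (lim <= 3*data[p + 2] + 6*c - 16 <-> 2*cnt != store(a, lim, 3*p + 7)[cnt + 2] + 3*store(a, lim, 3*p + 7)[3*data[p + 2] + 6*c - 9] - 4)) and (cnt + 2*p = -6 -> (lim <= 9*cnt - 19 <-> 2*cnt != a[cnt + 2] + 3*a[9*cnt - 12] - 4))
Answer: WP = ((not (cnt + 2*p = -6)) -> (lim <= 3*data[p + 2] + 6*c - 16 <-> 2*cnt != store(a, lim, 3*p + 7)[cnt + 2] + 3*store(a, lim, 3*p + 7)[3*data[p + 2] + 6*c - 9] - 4)) and (cnt + 2*p = -6 -> (lim <= 9*cnt - 19 <-> 2*cnt != a[cnt + 2] + 3*a[9*cnt - 12] - 4))


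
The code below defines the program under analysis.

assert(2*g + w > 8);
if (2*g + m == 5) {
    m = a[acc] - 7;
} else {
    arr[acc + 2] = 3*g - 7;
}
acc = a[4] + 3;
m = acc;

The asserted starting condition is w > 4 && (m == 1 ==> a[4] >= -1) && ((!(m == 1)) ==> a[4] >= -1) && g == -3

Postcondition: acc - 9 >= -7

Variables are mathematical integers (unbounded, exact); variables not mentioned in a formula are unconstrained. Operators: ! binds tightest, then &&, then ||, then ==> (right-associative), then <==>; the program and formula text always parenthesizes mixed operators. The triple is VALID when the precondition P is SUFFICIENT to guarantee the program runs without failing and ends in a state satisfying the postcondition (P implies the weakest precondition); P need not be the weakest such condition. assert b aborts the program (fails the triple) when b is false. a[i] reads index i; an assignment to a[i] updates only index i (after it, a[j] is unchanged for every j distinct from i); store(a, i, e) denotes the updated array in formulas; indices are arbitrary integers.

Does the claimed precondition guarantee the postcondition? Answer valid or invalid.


Working backward. After the program, the postcondition acc - 9 >= -7 must hold; in canonical form it is acc >= 2.
Before m := acc: acc >= 2
Before acc := a[4] + 3: a[4] >= -1
Then branch requires a[4] >= -1; else branch requires a[4] >= -1.
Before the if: (2*g + m == 5 ==> a[4] >= -1) && ((!(2*g + m == 5)) ==> a[4] >= -1)
Before assert 2*g + w > 8: 2*g + w > 8 && (2*g + m == 5 ==> a[4] >= -1) && ((!(2*g + m == 5)) ==> a[4] >= -1)
The weakest precondition is 2*g + w > 8 && (2*g + m == 5 ==> a[4] >= -1) && ((!(2*g + m == 5)) ==> a[4] >= -1).
Check whether w > 4 && (m == 1 ==> a[4] >= -1) && ((!(m == 1)) ==> a[4] >= -1) && g == -3 implies it.
Countermodel: at the initial state a = {[4] = -1, elsewhere -1}, g = -3, m = 1, w = 5, the precondition holds but the weakest precondition fails.
Answer: invalid


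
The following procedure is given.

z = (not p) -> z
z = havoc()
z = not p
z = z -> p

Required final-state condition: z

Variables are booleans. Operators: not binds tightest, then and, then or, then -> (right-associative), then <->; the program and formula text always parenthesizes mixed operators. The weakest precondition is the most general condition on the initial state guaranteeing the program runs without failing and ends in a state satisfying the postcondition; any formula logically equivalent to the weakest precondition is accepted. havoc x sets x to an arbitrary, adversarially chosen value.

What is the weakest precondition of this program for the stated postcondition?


Working backward. After the program, z must hold.
Before z := z -> p: z -> p
Before z := not p: (not p) -> p
Before havoc z: (not p) -> p
Before z := (not p) -> z: (not p) -> p
Answer: WP = (not p) -> p


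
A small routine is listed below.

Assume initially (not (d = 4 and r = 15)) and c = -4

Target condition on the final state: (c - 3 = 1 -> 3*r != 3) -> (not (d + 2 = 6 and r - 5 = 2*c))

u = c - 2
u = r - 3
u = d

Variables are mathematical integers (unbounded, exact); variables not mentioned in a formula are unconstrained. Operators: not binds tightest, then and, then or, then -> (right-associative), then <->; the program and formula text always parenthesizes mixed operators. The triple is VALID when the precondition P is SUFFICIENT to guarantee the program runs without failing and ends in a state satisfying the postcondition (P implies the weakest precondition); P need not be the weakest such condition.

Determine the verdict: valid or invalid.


Working backward. After the program, the postcondition (c - 3 = 1 -> 3*r != 3) -> (not (d + 2 = 6 and r - 5 = 2*c)) must hold; in canonical form it is (c = 4 -> 3*r != 3) -> (not (d = 4 and r = 2*c + 5)).
Before u := d: (c = 4 -> 3*r != 3) -> (not (d = 4 and r = 2*c + 5))
Before u := r - 3: (c = 4 -> 3*r != 3) -> (not (d = 4 and r = 2*c + 5))
Before u := c - 2: (c = 4 -> 3*r != 3) -> (not (d = 4 and r = 2*c + 5))
The weakest precondition is (c = 4 -> 3*r != 3) -> (not (d = 4 and r = 2*c + 5)).
Check whether (not (d = 4 and r = 15)) and c = -4 implies it.
Countermodel: at the initial state c = -4, d = 4, r = -3, the precondition holds but the weakest precondition fails.
Answer: invalid


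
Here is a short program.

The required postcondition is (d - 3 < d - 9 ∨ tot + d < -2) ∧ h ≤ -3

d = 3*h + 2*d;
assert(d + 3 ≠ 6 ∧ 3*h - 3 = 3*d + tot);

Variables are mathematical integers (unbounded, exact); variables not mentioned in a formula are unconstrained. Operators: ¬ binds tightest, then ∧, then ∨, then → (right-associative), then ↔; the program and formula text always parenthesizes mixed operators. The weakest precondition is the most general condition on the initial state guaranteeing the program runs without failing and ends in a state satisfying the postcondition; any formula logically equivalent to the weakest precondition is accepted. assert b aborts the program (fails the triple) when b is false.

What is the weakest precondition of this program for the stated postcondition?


Working backward. After the program, the postcondition (d - 3 < d - 9 ∨ tot + d < -2) ∧ h ≤ -3 must hold; in canonical form it is d + tot < -2 ∧ h ≤ -3.
Before assert d + 3 ≠ 6 ∧ 3*h - 3 = 3*d + tot: d ≠ 3 ∧ 3*h = 3*d + tot + 3 ∧ d + tot < -2 ∧ h ≤ -3
Before d := 3*h + 2*d: 2*d + 3*h ≠ 3 ∧ 6*d + 6*h + tot = -3 ∧ 2*d + 3*h + tot < -2 ∧ h ≤ -3
Answer: WP = 2*d + 3*h ≠ 3 ∧ 6*d + 6*h + tot = -3 ∧ 2*d + 3*h + tot < -2 ∧ h ≤ -3


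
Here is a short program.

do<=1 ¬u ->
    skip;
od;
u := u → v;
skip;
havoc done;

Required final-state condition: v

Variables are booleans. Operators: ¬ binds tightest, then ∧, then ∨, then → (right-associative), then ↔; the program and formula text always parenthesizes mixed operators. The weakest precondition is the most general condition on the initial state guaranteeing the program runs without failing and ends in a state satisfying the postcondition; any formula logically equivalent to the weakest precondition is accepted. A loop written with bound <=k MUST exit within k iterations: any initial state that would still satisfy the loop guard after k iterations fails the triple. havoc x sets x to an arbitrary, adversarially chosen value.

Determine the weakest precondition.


Working backward. After the program, v must hold.
Before havoc done: v
Before skip: v
Before u := u → v: v
Before the loop (bound <=1), unroll the exhaustion recursion (WP_0 = exit-now case; WP_j = one more guarded iteration, up to j = 1):
  WP_0: u ∧ v
  WP_1: ((¬u) → (u ∧ v)) ∧ (u → v)
So before the loop: ((¬u) → (u ∧ v)) ∧ (u → v)
Answer: WP = ((¬u) → (u ∧ v)) ∧ (u → v)


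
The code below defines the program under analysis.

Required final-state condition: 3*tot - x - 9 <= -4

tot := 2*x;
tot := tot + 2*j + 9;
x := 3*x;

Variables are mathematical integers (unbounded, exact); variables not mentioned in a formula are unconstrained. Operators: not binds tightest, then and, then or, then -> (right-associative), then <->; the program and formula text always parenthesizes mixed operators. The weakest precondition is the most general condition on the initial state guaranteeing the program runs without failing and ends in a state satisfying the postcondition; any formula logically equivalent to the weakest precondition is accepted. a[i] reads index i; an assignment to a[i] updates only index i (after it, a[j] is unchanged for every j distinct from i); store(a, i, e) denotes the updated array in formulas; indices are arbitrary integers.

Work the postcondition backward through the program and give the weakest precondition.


Working backward. After the program, the postcondition 3*tot - x - 9 <= -4 must hold; in canonical form it is 3*tot <= x + 5.
Before x := 3*x: 3*tot <= 3*x + 5
Before tot := tot + 2*j + 9: 6*j + 3*tot <= 3*x - 22
Before tot := 2*x: 6*j + 3*x <= -22
Answer: WP = 6*j + 3*x <= -22
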